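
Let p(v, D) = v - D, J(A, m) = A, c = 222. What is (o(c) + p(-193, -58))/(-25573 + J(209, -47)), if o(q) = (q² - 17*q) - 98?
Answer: -45277/25364 ≈ -1.7851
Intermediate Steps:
o(q) = -98 + q² - 17*q
(o(c) + p(-193, -58))/(-25573 + J(209, -47)) = ((-98 + 222² - 17*222) + (-193 - 1*(-58)))/(-25573 + 209) = ((-98 + 49284 - 3774) + (-193 + 58))/(-25364) = (45412 - 135)*(-1/25364) = 45277*(-1/25364) = -45277/25364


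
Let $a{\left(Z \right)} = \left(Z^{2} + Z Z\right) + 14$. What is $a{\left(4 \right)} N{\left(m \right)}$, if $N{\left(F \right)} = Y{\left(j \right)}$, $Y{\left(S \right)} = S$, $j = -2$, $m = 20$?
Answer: $-92$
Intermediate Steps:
$a{\left(Z \right)} = 14 + 2 Z^{2}$ ($a{\left(Z \right)} = \left(Z^{2} + Z^{2}\right) + 14 = 2 Z^{2} + 14 = 14 + 2 Z^{2}$)
$N{\left(F \right)} = -2$
$a{\left(4 \right)} N{\left(m \right)} = \left(14 + 2 \cdot 4^{2}\right) \left(-2\right) = \left(14 + 2 \cdot 16\right) \left(-2\right) = \left(14 + 32\right) \left(-2\right) = 46 \left(-2\right) = -92$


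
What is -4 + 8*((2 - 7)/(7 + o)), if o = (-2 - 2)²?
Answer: -132/23 ≈ -5.7391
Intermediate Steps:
o = 16 (o = (-4)² = 16)
-4 + 8*((2 - 7)/(7 + o)) = -4 + 8*((2 - 7)/(7 + 16)) = -4 + 8*(-5/23) = -4 - 40/23 = -132/23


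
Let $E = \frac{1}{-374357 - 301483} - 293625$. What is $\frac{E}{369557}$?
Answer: $- \frac{198443520001}{249761402880} \approx -0.79453$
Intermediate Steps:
$E = - \frac{198443520001}{675840}$ ($E = \frac{1}{-675840} - 293625 = - \frac{1}{675840} - 293625 = - \frac{198443520001}{675840} \approx -2.9363 \cdot 10^{5}$)
$\frac{E}{369557} = - \frac{198443520001}{675840 \cdot 369557} = \left(- \frac{198443520001}{675840}\right) \frac{1}{369557} = - \frac{198443520001}{249761402880}$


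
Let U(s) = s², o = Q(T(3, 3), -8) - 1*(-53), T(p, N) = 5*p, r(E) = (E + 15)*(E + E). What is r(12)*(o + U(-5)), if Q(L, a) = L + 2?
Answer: 61560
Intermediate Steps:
r(E) = 2*E*(15 + E) (r(E) = (15 + E)*(2*E) = 2*E*(15 + E))
Q(L, a) = 2 + L
o = 70 (o = (2 + 5*3) - 1*(-53) = (2 + 15) + 53 = 17 + 53 = 70)
r(12)*(o + U(-5)) = (2*12*(15 + 12))*(70 + (-5)²) = (2*12*27)*(70 + 25) = 648*95 = 61560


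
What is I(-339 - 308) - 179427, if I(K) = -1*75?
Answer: -179502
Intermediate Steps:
I(K) = -75
I(-339 - 308) - 179427 = -75 - 179427 = -179502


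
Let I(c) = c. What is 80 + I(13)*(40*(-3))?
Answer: -1480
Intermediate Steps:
80 + I(13)*(40*(-3)) = 80 + 13*(40*(-3)) = 80 + 13*(-120) = 80 - 1560 = -1480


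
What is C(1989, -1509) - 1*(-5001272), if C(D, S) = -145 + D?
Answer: 5003116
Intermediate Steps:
C(1989, -1509) - 1*(-5001272) = (-145 + 1989) - 1*(-5001272) = 1844 + 5001272 = 5003116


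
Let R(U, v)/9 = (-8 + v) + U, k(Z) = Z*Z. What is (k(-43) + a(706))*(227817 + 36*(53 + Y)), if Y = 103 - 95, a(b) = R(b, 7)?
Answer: 1884726522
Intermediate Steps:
k(Z) = Z²
R(U, v) = -72 + 9*U + 9*v (R(U, v) = 9*((-8 + v) + U) = 9*(-8 + U + v) = -72 + 9*U + 9*v)
a(b) = -9 + 9*b (a(b) = -72 + 9*b + 9*7 = -72 + 9*b + 63 = -9 + 9*b)
Y = 8
(k(-43) + a(706))*(227817 + 36*(53 + Y)) = ((-43)² + (-9 + 9*706))*(227817 + 36*(53 + 8)) = (1849 + (-9 + 6354))*(227817 + 36*61) = (1849 + 6345)*(227817 + 2196) = 8194*230013 = 1884726522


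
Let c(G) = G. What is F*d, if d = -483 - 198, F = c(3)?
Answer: -2043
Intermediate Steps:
F = 3
d = -681
F*d = 3*(-681) = -2043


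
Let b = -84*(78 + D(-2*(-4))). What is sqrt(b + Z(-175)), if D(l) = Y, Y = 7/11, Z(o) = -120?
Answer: 6*I*sqrt(22605)/11 ≈ 82.009*I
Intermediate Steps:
Y = 7/11 (Y = 7*(1/11) = 7/11 ≈ 0.63636)
D(l) = 7/11
b = -72660/11 (b = -84*(78 + 7/11) = -84*865/11 = -72660/11 ≈ -6605.5)
sqrt(b + Z(-175)) = sqrt(-72660/11 - 120) = sqrt(-73980/11) = 6*I*sqrt(22605)/11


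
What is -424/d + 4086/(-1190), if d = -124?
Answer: -263/18445 ≈ -0.014259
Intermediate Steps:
-424/d + 4086/(-1190) = -424/(-124) + 4086/(-1190) = -424*(-1/124) + 4086*(-1/1190) = 106/31 - 2043/595 = -263/18445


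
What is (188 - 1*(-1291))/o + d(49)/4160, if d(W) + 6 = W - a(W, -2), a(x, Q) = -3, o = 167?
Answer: 3080161/347360 ≈ 8.8673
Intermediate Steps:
d(W) = -3 + W (d(W) = -6 + (W - 1*(-3)) = -6 + (W + 3) = -6 + (3 + W) = -3 + W)
(188 - 1*(-1291))/o + d(49)/4160 = (188 - 1*(-1291))/167 + (-3 + 49)/4160 = (188 + 1291)*(1/167) + 46*(1/4160) = 1479*(1/167) + 23/2080 = 1479/167 + 23/2080 = 3080161/347360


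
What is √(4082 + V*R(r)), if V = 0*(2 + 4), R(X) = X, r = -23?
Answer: √4082 ≈ 63.891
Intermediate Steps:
V = 0 (V = 0*6 = 0)
√(4082 + V*R(r)) = √(4082 + 0*(-23)) = √(4082 + 0) = √4082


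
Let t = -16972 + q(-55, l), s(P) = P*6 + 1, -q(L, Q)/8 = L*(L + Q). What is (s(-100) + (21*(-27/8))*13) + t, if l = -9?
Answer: -373219/8 ≈ -46652.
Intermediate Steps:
q(L, Q) = -8*L*(L + Q)
s(P) = 1 + 6*P (s(P) = 6*P + 1 = 1 + 6*P)
t = -45132 (t = -16972 - 8*(-55)*(-55 - 9) = -16972 - 8*(-55)*(-64) = -16972 - 28160 = -45132)
(s(-100) + (21*(-27/8))*13) + t = ((1 + 6*(-100)) + (21*(-27/8))*13) - 45132 = ((1 - 600) + (21*(-27*⅛))*13) - 45132 = (-599 + (21*(-27/8))*13) - 45132 = (-599 - 567/8*13) - 45132 = (-599 - 7371/8) - 45132 = -12163/8 - 45132 = -373219/8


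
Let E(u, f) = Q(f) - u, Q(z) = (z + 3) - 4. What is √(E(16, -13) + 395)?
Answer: √365 ≈ 19.105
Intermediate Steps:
Q(z) = -1 + z (Q(z) = (3 + z) - 4 = -1 + z)
E(u, f) = -1 + f - u (E(u, f) = (-1 + f) - u = -1 + f - u)
√(E(16, -13) + 395) = √((-1 - 13 - 1*16) + 395) = √((-1 - 13 - 16) + 395) = √(-30 + 395) = √365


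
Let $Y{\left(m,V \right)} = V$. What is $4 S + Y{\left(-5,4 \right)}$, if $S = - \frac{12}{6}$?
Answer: $-4$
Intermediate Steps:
$S = -2$ ($S = \left(-12\right) \frac{1}{6} = -2$)
$4 S + Y{\left(-5,4 \right)} = 4 \left(-2\right) + 4 = -8 + 4 = -4$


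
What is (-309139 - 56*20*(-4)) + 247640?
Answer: -57019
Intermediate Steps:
(-309139 - 56*20*(-4)) + 247640 = (-309139 - 1120*(-4)) + 247640 = (-309139 + 4480) + 247640 = -304659 + 247640 = -57019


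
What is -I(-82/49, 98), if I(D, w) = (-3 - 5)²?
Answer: -64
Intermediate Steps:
I(D, w) = 64 (I(D, w) = (-8)² = 64)
-I(-82/49, 98) = -1*64 = -64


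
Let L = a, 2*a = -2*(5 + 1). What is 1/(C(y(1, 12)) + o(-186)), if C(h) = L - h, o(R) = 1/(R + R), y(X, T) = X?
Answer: -372/2605 ≈ -0.14280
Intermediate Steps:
o(R) = 1/(2*R)
a = -6 (a = (-2*(5 + 1))/2 = (-2*6)/2 = (½)*(-12) = -6)
L = -6
C(h) = -6 - h
1/(C(y(1, 12)) + o(-186)) = 1/((-6 - 1*1) + (½)/(-186)) = 1/((-6 - 1) + (½)*(-1/186)) = 1/(-7 - 1/372) = 1/(-2605/372) = -372/2605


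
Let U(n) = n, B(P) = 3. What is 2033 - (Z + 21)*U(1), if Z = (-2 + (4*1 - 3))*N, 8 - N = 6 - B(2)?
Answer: 2017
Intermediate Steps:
N = 5 (N = 8 - (6 - 1*3) = 8 - (6 - 3) = 8 - 1*3 = 8 - 3 = 5)
Z = -5 (Z = (-2 + (4*1 - 3))*5 = (-2 + (4 - 3))*5 = (-2 + 1)*5 = -1*5 = -5)
2033 - (Z + 21)*U(1) = 2033 - (-5 + 21) = 2033 - 16 = 2017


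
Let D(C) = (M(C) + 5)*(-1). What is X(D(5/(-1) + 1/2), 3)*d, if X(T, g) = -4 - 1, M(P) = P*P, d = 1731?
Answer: -8655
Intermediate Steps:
M(P) = P²
D(C) = -5 - C² (D(C) = (C² + 5)*(-1) = (5 + C²)*(-1) = -5 - C²)
X(T, g) = -5
X(D(5/(-1) + 1/2), 3)*d = -5*1731 = -8655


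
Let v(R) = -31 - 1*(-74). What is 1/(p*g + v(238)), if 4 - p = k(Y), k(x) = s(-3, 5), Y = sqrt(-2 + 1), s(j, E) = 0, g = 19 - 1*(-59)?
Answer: 1/355 ≈ 0.0028169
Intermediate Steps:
g = 78 (g = 19 + 59 = 78)
v(R) = 43 (v(R) = -31 + 74 = 43)
Y = I (Y = sqrt(-1) = I ≈ 1.0*I)
k(x) = 0
p = 4 (p = 4 - 1*0 = 4 + 0 = 4)
1/(p*g + v(238)) = 1/(4*78 + 43) = 1/(312 + 43) = 1/355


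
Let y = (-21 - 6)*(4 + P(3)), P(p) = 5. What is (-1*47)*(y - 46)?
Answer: 13583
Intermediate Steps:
y = -243 (y = (-21 - 6)*(4 + 5) = -27*9 = -243)
(-1*47)*(y - 46) = (-1*47)*(-243 - 46) = -47*(-289) = 13583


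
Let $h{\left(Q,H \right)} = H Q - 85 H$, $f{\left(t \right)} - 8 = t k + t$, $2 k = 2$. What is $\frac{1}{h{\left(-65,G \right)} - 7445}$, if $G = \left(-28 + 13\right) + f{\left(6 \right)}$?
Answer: $- \frac{1}{8195} \approx -0.00012203$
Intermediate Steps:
$k = 1$ ($k = \frac{1}{2} \cdot 2 = 1$)
$f{\left(t \right)} = 8 + 2 t$ ($f{\left(t \right)} = 8 + \left(t 1 + t\right) = 8 + \left(t + t\right) = 8 + 2 t$)
$G = 5$ ($G = \left(-28 + 13\right) + \left(8 + 2 \cdot 6\right) = -15 + \left(8 + 12\right) = -15 + 20 = 5$)
$h{\left(Q,H \right)} = - 85 H + H Q$
$\frac{1}{h{\left(-65,G \right)} - 7445} = \frac{1}{5 \left(-85 - 65\right) - 7445} = \frac{1}{5 \left(-150\right) - 7445} = \frac{1}{-750 - 7445} = \frac{1}{-8195} = - \frac{1}{8195}$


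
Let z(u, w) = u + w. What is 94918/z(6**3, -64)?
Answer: 47459/76 ≈ 624.46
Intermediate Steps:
94918/z(6**3, -64) = 94918/(6**3 - 64) = 94918/(216 - 64) = 94918/152 = 94918*(1/152) = 47459/76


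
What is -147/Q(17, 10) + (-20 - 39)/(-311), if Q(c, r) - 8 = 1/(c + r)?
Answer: -174508/9641 ≈ -18.101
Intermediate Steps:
Q(c, r) = 8 + 1/(c + r)
-147/Q(17, 10) + (-20 - 39)/(-311) = -147*(17 + 10)/(1 + 8*17 + 8*10) + (-20 - 39)/(-311) = -147*27/(1 + 136 + 80) - 59*(-1/311) = -147/((1/27)*217) + 59/311 = -147/217/27 + 59/311 = -147*27/217 + 59/311 = -567/31 + 59/311 = -174508/9641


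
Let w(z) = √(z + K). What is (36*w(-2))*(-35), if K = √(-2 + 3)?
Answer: -1260*I ≈ -1260.0*I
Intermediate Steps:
K = 1 (K = √1 = 1)
w(z) = √(1 + z) (w(z) = √(z + 1) = √(1 + z))
(36*w(-2))*(-35) = (36*√(1 - 2))*(-35) = (36*√(-1))*(-35) = (36*I)*(-35) = -1260*I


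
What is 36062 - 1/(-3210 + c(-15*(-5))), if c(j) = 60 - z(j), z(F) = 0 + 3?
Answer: 113703487/3153 ≈ 36062.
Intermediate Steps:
z(F) = 3
c(j) = 57 (c(j) = 60 - 1*3 = 60 - 3 = 57)
36062 - 1/(-3210 + c(-15*(-5))) = 36062 - 1/(-3210 + 57) = 36062 - 1/(-3153) = 36062 - 1*(-1/3153) = 36062 + 1/3153 = 113703487/3153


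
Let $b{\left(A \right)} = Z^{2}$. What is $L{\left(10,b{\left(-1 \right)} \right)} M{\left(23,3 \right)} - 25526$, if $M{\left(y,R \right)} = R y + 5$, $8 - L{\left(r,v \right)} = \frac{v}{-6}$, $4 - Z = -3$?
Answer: $- \frac{72989}{3} \approx -24330.0$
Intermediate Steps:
$Z = 7$ ($Z = 4 - -3 = 4 + 3 = 7$)
$b{\left(A \right)} = 49$ ($b{\left(A \right)} = 7^{2} = 49$)
$L{\left(r,v \right)} = 8 + \frac{v}{6}$ ($L{\left(r,v \right)} = 8 - \frac{v}{-6} = 8 - v \left(- \frac{1}{6}\right) = 8 - - \frac{v}{6} = 8 + \frac{v}{6}$)
$M{\left(y,R \right)} = 5 + R y$
$L{\left(10,b{\left(-1 \right)} \right)} M{\left(23,3 \right)} - 25526 = \left(8 + \frac{1}{6} \cdot 49\right) \left(5 + 3 \cdot 23\right) - 25526 = \left(8 + \frac{49}{6}\right) \left(5 + 69\right) - 25526 = \frac{97}{6} \cdot 74 - 25526 = \frac{3589}{3} - 25526 = - \frac{72989}{3}$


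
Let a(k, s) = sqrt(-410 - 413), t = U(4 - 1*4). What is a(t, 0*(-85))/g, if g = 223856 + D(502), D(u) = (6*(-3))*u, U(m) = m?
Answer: I*sqrt(823)/214820 ≈ 0.00013354*I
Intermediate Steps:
t = 0 (t = 4 - 1*4 = 4 - 4 = 0)
D(u) = -18*u
a(k, s) = I*sqrt(823) (a(k, s) = sqrt(-823) = I*sqrt(823))
g = 214820 (g = 223856 - 18*502 = 223856 - 9036 = 214820)
a(t, 0*(-85))/g = (I*sqrt(823))/214820 = (I*sqrt(823))*(1/214820) = I*sqrt(823)/214820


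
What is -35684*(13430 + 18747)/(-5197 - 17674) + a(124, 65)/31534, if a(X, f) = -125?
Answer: 36207464221437/721214114 ≈ 50204.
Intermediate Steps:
-35684*(13430 + 18747)/(-5197 - 17674) + a(124, 65)/31534 = -35684*(13430 + 18747)/(-5197 - 17674) - 125/31534 = -35684/((-22871/32177)) - 125*1/31534 = -35684/((-22871*1/32177)) - 125/31534 = -35684/(-22871/32177) - 125/31534 = -35684*(-32177/22871) - 125/31534 = 1148204068/22871 - 125/31534 = 36207464221437/721214114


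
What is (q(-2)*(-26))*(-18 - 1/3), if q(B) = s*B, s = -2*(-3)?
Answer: -5720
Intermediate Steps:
s = 6
q(B) = 6*B
(q(-2)*(-26))*(-18 - 1/3) = ((6*(-2))*(-26))*(-18 - 1/3) = (-12*(-26))*(-18 - 1/3) = 312*(-18 - 1*⅓) = 312*(-18 - ⅓) = 312*(-55/3) = -5720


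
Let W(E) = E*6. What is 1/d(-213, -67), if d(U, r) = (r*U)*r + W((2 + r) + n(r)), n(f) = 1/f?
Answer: -67/64088655 ≈ -1.0454e-6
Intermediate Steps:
W(E) = 6*E
d(U, r) = 12 + 6*r + 6/r + U*r**2 (d(U, r) = (r*U)*r + 6*((2 + r) + 1/r) = (U*r)*r + 6*(2 + r + 1/r) = U*r**2 + (12 + 6*r + 6/r) = 12 + 6*r + 6/r + U*r**2)
1/d(-213, -67) = 1/(12 + 6*(-67) + 6/(-67) - 213*(-67)**2) = 1/(12 - 402 + 6*(-1/67) - 213*4489) = 1/(12 - 402 - 6/67 - 956157) = 1/(-64088655/67) = -67/64088655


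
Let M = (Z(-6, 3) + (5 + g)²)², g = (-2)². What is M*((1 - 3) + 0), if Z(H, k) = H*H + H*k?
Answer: -19602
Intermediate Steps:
g = 4
Z(H, k) = H² + H*k
M = 9801 (M = (-6*(-6 + 3) + (5 + 4)²)² = (-6*(-3) + 9²)² = (18 + 81)² = 99² = 9801)
M*((1 - 3) + 0) = 9801*((1 - 3) + 0) = 9801*(-2 + 0) = 9801*(-2) = -19602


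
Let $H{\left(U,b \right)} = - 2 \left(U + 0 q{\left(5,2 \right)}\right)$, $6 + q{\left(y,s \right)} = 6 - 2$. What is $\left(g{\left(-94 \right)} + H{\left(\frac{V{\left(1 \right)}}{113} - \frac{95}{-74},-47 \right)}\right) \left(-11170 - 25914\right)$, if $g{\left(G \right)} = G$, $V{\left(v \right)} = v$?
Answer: $\frac{14975372132}{4181} \approx 3.5818 \cdot 10^{6}$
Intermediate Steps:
$q{\left(y,s \right)} = -2$ ($q{\left(y,s \right)} = -6 + \left(6 - 2\right) = -6 + 4 = -2$)
$H{\left(U,b \right)} = - 2 U$ ($H{\left(U,b \right)} = - 2 \left(U + 0 \left(-2\right)\right) = - 2 \left(U + 0\right) = - 2 U$)
$\left(g{\left(-94 \right)} + H{\left(\frac{V{\left(1 \right)}}{113} - \frac{95}{-74},-47 \right)}\right) \left(-11170 - 25914\right) = \left(-94 - 2 \left(1 \cdot \frac{1}{113} - \frac{95}{-74}\right)\right) \left(-11170 - 25914\right) = \left(-94 - 2 \left(1 \cdot \frac{1}{113} - - \frac{95}{74}\right)\right) \left(-37084\right) = \left(-94 - 2 \left(\frac{1}{113} + \frac{95}{74}\right)\right) \left(-37084\right) = \left(-94 - \frac{10809}{4181}\right) \left(-37084\right) = \left(- \frac{403823}{4181}\right) \left(-37084\right) = \frac{14975372132}{4181}$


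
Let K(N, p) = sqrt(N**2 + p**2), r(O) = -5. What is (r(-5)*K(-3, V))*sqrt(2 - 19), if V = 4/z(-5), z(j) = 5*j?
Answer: -I*sqrt(95897)/5 ≈ -61.935*I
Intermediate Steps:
V = -4/25 (V = 4/((5*(-5))) = 4/(-25) = 4*(-1/25) = -4/25 ≈ -0.16000)
(r(-5)*K(-3, V))*sqrt(2 - 19) = (-5*sqrt((-3)**2 + (-4/25)**2))*sqrt(2 - 19) = (-5*sqrt(9 + 16/625))*sqrt(-17) = (-sqrt(5641)/5)*(I*sqrt(17)) = -I*sqrt(95897)/5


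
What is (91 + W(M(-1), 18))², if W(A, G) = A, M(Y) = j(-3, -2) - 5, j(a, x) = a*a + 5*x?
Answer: 7225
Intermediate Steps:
j(a, x) = a² + 5*x
M(Y) = -6 (M(Y) = ((-3)² + 5*(-2)) - 5 = (9 - 10) - 5 = -1 - 5 = -6)
(91 + W(M(-1), 18))² = (91 - 6)² = 85² = 7225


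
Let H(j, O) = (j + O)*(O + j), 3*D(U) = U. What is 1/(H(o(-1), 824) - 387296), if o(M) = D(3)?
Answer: 1/293329 ≈ 3.4091e-6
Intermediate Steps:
D(U) = U/3
o(M) = 1 (o(M) = (1/3)*3 = 1)
H(j, O) = (O + j)**2 (H(j, O) = (O + j)*(O + j) = (O + j)**2)
1/(H(o(-1), 824) - 387296) = 1/((824 + 1)**2 - 387296) = 1/(825**2 - 387296) = 1/(680625 - 387296) = 1/293329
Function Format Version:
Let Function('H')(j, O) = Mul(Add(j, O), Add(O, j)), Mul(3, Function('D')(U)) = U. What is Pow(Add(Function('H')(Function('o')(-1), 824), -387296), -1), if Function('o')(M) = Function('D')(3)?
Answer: Rational(1, 293329) ≈ 3.4091e-6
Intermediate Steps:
Function('D')(U) = Mul(Rational(1, 3), U)
Function('o')(M) = 1 (Function('o')(M) = Mul(Rational(1, 3), 3) = 1)
Function('H')(j, O) = Pow(Add(O, j), 2) (Function('H')(j, O) = Mul(Add(O, j), Add(O, j)) = Pow(Add(O, j), 2))
Pow(Add(Function('H')(Function('o')(-1), 824), -387296), -1) = Pow(Add(Pow(Add(824, 1), 2), -387296), -1) = Pow(Add(Pow(825, 2), -387296), -1) = Pow(Add(680625, -387296), -1) = Pow(293329, -1) = Rational(1, 293329)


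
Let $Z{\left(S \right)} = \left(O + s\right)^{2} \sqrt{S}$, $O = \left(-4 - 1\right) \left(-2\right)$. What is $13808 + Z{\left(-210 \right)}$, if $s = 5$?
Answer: $13808 + 225 i \sqrt{210} \approx 13808.0 + 3260.6 i$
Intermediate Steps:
$O = 10$ ($O = \left(-5\right) \left(-2\right) = 10$)
$Z{\left(S \right)} = 225 \sqrt{S}$ ($Z{\left(S \right)} = \left(10 + 5\right)^{2} \sqrt{S} = 15^{2} \sqrt{S} = 225 \sqrt{S}$)
$13808 + Z{\left(-210 \right)} = 13808 + 225 \sqrt{-210} = 13808 + 225 i \sqrt{210}$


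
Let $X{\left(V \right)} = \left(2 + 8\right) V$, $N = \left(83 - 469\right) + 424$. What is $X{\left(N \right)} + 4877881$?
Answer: $4878261$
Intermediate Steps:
$N = 38$ ($N = -386 + 424 = 38$)
$X{\left(V \right)} = 10 V$
$X{\left(N \right)} + 4877881 = 10 \cdot 38 + 4877881 = 380 + 4877881 = 4878261$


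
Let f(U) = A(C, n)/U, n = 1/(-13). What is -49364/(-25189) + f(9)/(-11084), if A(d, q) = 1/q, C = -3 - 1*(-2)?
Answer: 4924682641/2512753884 ≈ 1.9599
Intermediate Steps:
n = -1/13 ≈ -0.076923
C = -1 (C = -3 + 2 = -1)
f(U) = -13/U (f(U) = 1/((-1/13)*U) = -13/U)
-49364/(-25189) + f(9)/(-11084) = -49364/(-25189) - 13/9/(-11084) = -49364*(-1/25189) - 13*⅑*(-1/11084) = 49364/25189 - 13/9*(-1/11084) = 49364/25189 + 13/99756 = 4924682641/2512753884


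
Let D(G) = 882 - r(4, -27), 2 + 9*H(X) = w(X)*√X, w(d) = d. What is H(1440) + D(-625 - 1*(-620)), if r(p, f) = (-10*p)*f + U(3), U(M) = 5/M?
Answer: -1799/9 + 1920*√10 ≈ 5871.7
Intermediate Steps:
r(p, f) = 5/3 - 10*f*p (r(p, f) = (-10*p)*f + 5/3 = -10*f*p + 5*(⅓) = -10*f*p + 5/3 = 5/3 - 10*f*p)
H(X) = -2/9 + X^(3/2)/9 (H(X) = -2/9 + (X*√X)/9 = -2/9 + X^(3/2)/9)
D(G) = -599/3 (D(G) = 882 - (5/3 - 10*(-27)*4) = 882 - (5/3 + 1080) = 882 - 1*3245/3 = 882 - 3245/3 = -599/3)
H(1440) + D(-625 - 1*(-620)) = (-2/9 + 1440^(3/2)/9) - 599/3 = (-2/9 + (17280*√10)/9) - 599/3 = (-2/9 + 1920*√10) - 599/3 = -1799/9 + 1920*√10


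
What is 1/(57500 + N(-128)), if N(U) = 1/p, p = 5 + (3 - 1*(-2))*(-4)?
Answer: 15/862499 ≈ 1.7391e-5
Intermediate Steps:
p = -15 (p = 5 + (3 + 2)*(-4) = 5 + 5*(-4) = 5 - 20 = -15)
N(U) = -1/15 (N(U) = 1/(-15) = -1/15)
1/(57500 + N(-128)) = 1/(57500 - 1/15) = 1/(862499/15) = 15/862499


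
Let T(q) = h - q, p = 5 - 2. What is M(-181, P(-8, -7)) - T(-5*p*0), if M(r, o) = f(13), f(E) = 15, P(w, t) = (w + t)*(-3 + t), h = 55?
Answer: -40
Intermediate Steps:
P(w, t) = (-3 + t)*(t + w) (P(w, t) = (t + w)*(-3 + t) = (-3 + t)*(t + w))
p = 3
M(r, o) = 15
T(q) = 55 - q
M(-181, P(-8, -7)) - T(-5*p*0) = 15 - (55 - (-5*3)*0) = 15 - (55 - (-15)*0) = 15 - (55 - 1*0) = 15 - (55 + 0) = 15 - 1*55 = 15 - 55 = -40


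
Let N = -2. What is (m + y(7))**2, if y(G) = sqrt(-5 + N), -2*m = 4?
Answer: (2 - I*sqrt(7))**2 ≈ -3.0 - 10.583*I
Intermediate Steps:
m = -2 (m = -1/2*4 = -2)
y(G) = I*sqrt(7) (y(G) = sqrt(-5 - 2) = sqrt(-7) = I*sqrt(7))
(m + y(7))**2 = (-2 + I*sqrt(7))**2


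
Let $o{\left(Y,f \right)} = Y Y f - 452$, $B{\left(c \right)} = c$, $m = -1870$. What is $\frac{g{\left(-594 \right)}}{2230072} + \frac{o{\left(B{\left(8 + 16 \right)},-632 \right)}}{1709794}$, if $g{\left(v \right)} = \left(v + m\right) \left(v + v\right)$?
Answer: $\frac{262008634210}{238310232823} \approx 1.0994$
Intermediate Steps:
$g{\left(v \right)} = 2 v \left(-1870 + v\right)$ ($g{\left(v \right)} = \left(v - 1870\right) \left(v + v\right) = \left(-1870 + v\right) 2 v = 2 v \left(-1870 + v\right)$)
$o{\left(Y,f \right)} = -452 + f Y^{2}$ ($o{\left(Y,f \right)} = Y^{2} f - 452 = f Y^{2} - 452 = -452 + f Y^{2}$)
$\frac{g{\left(-594 \right)}}{2230072} + \frac{o{\left(B{\left(8 + 16 \right)},-632 \right)}}{1709794} = \frac{2 \left(-594\right) \left(-1870 - 594\right)}{2230072} + \frac{-452 - 632 \left(8 + 16\right)^{2}}{1709794} = 2 \left(-594\right) \left(-2464\right) \frac{1}{2230072} + \left(-452 - 632 \cdot 24^{2}\right) \frac{1}{1709794} = 2927232 \cdot \frac{1}{2230072} + \left(-452 - 364032\right) \frac{1}{1709794} = \frac{365904}{278759} + \left(-452 - 364032\right) \frac{1}{1709794} = \frac{365904}{278759} - \frac{182242}{854897} = \frac{262008634210}{238310232823}$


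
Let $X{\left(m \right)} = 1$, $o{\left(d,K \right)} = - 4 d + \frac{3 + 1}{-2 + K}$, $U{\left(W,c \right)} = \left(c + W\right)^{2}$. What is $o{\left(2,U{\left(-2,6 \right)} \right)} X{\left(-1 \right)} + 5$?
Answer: $- \frac{19}{7} \approx -2.7143$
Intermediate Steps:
$U{\left(W,c \right)} = \left(W + c\right)^{2}$
$o{\left(d,K \right)} = - 4 d + \frac{4}{-2 + K}$
$o{\left(2,U{\left(-2,6 \right)} \right)} X{\left(-1 \right)} + 5 = \frac{4 \left(1 + 2 \cdot 2 - \left(-2 + 6\right)^{2} \cdot 2\right)}{-2 + \left(-2 + 6\right)^{2}} \cdot 1 + 5 = \frac{4 \left(1 + 4 - 4^{2} \cdot 2\right)}{-2 + 4^{2}} \cdot 1 + 5 = \frac{4 \left(1 + 4 - 16 \cdot 2\right)}{-2 + 16} \cdot 1 + 5 = \frac{4 \left(1 + 4 - 32\right)}{14} \cdot 1 + 5 = 4 \cdot \frac{1}{14} \left(-27\right) 1 + 5 = \left(- \frac{54}{7}\right) 1 + 5 = - \frac{54}{7} + 5 = - \frac{19}{7}$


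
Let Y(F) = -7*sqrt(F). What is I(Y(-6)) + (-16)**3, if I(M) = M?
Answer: -4096 - 7*I*sqrt(6) ≈ -4096.0 - 17.146*I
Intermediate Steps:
I(Y(-6)) + (-16)**3 = -7*I*sqrt(6) + (-16)**3 = -7*I*sqrt(6) - 4096 = -4096 - 7*I*sqrt(6)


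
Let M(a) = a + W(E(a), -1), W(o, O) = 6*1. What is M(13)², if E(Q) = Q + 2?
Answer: 361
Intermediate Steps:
E(Q) = 2 + Q
W(o, O) = 6
M(a) = 6 + a (M(a) = a + 6 = 6 + a)
M(13)² = (6 + 13)² = 19² = 361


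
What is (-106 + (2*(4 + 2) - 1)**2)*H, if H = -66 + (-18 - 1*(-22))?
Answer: -930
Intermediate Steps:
H = -62 (H = -66 + (-18 + 22) = -66 + 4 = -62)
(-106 + (2*(4 + 2) - 1)**2)*H = (-106 + (2*(4 + 2) - 1)**2)*(-62) = (-106 + (2*6 - 1)**2)*(-62) = (-106 + (12 - 1)**2)*(-62) = (-106 + 11**2)*(-62) = (-106 + 121)*(-62) = 15*(-62) = -930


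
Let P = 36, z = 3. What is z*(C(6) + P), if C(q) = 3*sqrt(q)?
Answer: 108 + 9*sqrt(6) ≈ 130.05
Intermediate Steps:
z*(C(6) + P) = 3*(3*sqrt(6) + 36) = 3*(36 + 3*sqrt(6)) = 108 + 9*sqrt(6)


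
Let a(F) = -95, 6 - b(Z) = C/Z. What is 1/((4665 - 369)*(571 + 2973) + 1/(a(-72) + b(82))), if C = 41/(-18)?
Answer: 3203/48765751836 ≈ 6.5681e-8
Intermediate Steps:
C = -41/18 (C = 41*(-1/18) = -41/18 ≈ -2.2778)
b(Z) = 6 + 41/(18*Z) (b(Z) = 6 - (-41)/(18*Z) = 6 + 41/(18*Z))
1/((4665 - 369)*(571 + 2973) + 1/(a(-72) + b(82))) = 1/((4665 - 369)*(571 + 2973) + 1/(-95 + (6 + (41/18)/82))) = 1/(4296*3544 + 1/(-95 + (6 + (41/18)*(1/82)))) = 1/(15225024 + 1/(-95 + (6 + 1/36))) = 1/(15225024 + 1/(-95 + 217/36)) = 1/(15225024 + 1/(-3203/36)) = 1/(15225024 - 36/3203) = 1/(48765751836/3203) = 3203/48765751836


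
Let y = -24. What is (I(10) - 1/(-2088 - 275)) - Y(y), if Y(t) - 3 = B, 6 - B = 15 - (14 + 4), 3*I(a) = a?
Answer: -61435/7089 ≈ -8.6662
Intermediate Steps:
I(a) = a/3
B = 9 (B = 6 - (15 - (14 + 4)) = 6 - (15 - 1*18) = 6 - (15 - 18) = 6 - 1*(-3) = 6 + 3 = 9)
Y(t) = 12 (Y(t) = 3 + 9 = 12)
(I(10) - 1/(-2088 - 275)) - Y(y) = ((1/3)*10 - 1/(-2088 - 275)) - 1*12 = (10/3 - 1/(-2363)) - 12 = (10/3 - 1*(-1/2363)) - 12 = (10/3 + 1/2363) - 12 = 23633/7089 - 12 = -61435/7089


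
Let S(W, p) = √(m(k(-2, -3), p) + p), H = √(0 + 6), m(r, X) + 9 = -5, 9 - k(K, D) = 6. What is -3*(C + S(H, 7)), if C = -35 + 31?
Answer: 12 - 3*I*√7 ≈ 12.0 - 7.9373*I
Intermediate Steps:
k(K, D) = 3 (k(K, D) = 9 - 1*6 = 9 - 6 = 3)
m(r, X) = -14 (m(r, X) = -9 - 5 = -14)
C = -4
H = √6 ≈ 2.4495
S(W, p) = √(-14 + p)
-3*(C + S(H, 7)) = -3*(-4 + √(-14 + 7)) = -3*(-4 + √(-7)) = -3*(-4 + I*√7) = 12 - 3*I*√7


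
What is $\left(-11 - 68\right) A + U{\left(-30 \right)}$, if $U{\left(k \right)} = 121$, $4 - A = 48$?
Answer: $3597$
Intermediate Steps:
$A = -44$ ($A = 4 - 48 = -44$)
$\left(-11 - 68\right) A + U{\left(-30 \right)} = \left(-11 - 68\right) \left(-44\right) + 121 = \left(-79\right) \left(-44\right) + 121 = 3476 + 121 = 3597$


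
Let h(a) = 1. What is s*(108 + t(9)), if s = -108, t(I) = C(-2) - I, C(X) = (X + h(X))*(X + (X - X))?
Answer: -10908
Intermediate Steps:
C(X) = X*(1 + X) (C(X) = (X + 1)*(X + (X - X)) = (1 + X)*(X + 0) = (1 + X)*X = X*(1 + X))
t(I) = 2 - I (t(I) = -2*(1 - 2) - I = -2*(-1) - I = 2 - I)
s*(108 + t(9)) = -108*(108 + (2 - 1*9)) = -108*(108 + (2 - 9)) = -108*(108 - 7) = -108*101 = -10908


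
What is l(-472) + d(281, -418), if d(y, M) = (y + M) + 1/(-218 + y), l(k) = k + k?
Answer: -68102/63 ≈ -1081.0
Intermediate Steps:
l(k) = 2*k
d(y, M) = M + y + 1/(-218 + y) (d(y, M) = (M + y) + 1/(-218 + y) = M + y + 1/(-218 + y))
l(-472) + d(281, -418) = 2*(-472) + (1 + 281² - 218*(-418) - 218*281 - 418*281)/(-218 + 281) = -944 + (1 + 78961 + 91124 - 61258 - 117458)/63 = -944 + (1/63)*(-8630) = -944 - 8630/63 = -68102/63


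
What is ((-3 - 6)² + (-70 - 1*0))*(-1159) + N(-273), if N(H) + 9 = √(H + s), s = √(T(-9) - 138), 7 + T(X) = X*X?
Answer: -12758 + √(-273 + 8*I) ≈ -12758.0 + 16.524*I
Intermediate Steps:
T(X) = -7 + X² (T(X) = -7 + X*X = -7 + X²)
s = 8*I (s = √((-7 + (-9)²) - 138) = √((-7 + 81) - 138) = √(74 - 138) = √(-64) = 8*I ≈ 8.0*I)
N(H) = -9 + √(H + 8*I)
((-3 - 6)² + (-70 - 1*0))*(-1159) + N(-273) = ((-3 - 6)² + (-70 - 1*0))*(-1159) + (-9 + √(-273 + 8*I)) = ((-9)² + (-70 + 0))*(-1159) + (-9 + √(-273 + 8*I)) = (81 - 70)*(-1159) + (-9 + √(-273 + 8*I)) = 11*(-1159) + (-9 + √(-273 + 8*I)) = -12749 + (-9 + √(-273 + 8*I)) = -12758 + √(-273 + 8*I)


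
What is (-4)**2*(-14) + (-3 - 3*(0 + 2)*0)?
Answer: -227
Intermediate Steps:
(-4)**2*(-14) + (-3 - 3*(0 + 2)*0) = 16*(-14) + (-3 - 3*2*0) = -224 + (-3 - 6*0) = -224 + (-3 + 0) = -224 - 3 = -227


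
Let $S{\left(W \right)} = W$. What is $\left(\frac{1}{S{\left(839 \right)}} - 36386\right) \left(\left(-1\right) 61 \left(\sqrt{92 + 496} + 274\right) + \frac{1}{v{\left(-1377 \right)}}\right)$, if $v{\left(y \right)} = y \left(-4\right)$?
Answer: $\frac{936805284161161}{1540404} + \frac{26070786462 \sqrt{3}}{839} \approx 6.6198 \cdot 10^{8}$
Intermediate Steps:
$v{\left(y \right)} = - 4 y$
$\left(\frac{1}{S{\left(839 \right)}} - 36386\right) \left(\left(-1\right) 61 \left(\sqrt{92 + 496} + 274\right) + \frac{1}{v{\left(-1377 \right)}}\right) = \left(\frac{1}{839} - 36386\right) \left(\left(-1\right) 61 \left(\sqrt{92 + 496} + 274\right) + \frac{1}{\left(-4\right) \left(-1377\right)}\right) = \left(\frac{1}{839} - 36386\right) \left(- 61 \left(\sqrt{588} + 274\right) + \frac{1}{5508}\right) = - \frac{30527853 \left(- 61 \left(14 \sqrt{3} + 274\right) + \frac{1}{5508}\right)}{839} = - \frac{30527853 \left(- 61 \left(274 + 14 \sqrt{3}\right) + \frac{1}{5508}\right)}{839} = - \frac{30527853 \left(\left(-16714 - 854 \sqrt{3}\right) + \frac{1}{5508}\right)}{839} = - \frac{30527853 \left(- \frac{92060711}{5508} - 854 \sqrt{3}\right)}{839} = \frac{936805284161161}{1540404} + \frac{26070786462 \sqrt{3}}{839}$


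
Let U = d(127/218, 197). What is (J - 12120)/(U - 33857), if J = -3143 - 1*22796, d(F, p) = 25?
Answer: 38059/33832 ≈ 1.1249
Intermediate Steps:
U = 25
J = -25939 (J = -3143 - 22796 = -25939)
(J - 12120)/(U - 33857) = (-25939 - 12120)/(25 - 33857) = -38059/(-33832) = -38059*(-1/33832) = 38059/33832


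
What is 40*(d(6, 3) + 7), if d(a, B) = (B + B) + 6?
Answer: 760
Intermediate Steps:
d(a, B) = 6 + 2*B (d(a, B) = 2*B + 6 = 6 + 2*B)
40*(d(6, 3) + 7) = 40*((6 + 2*3) + 7) = 40*((6 + 6) + 7) = 40*(12 + 7) = 40*19 = 760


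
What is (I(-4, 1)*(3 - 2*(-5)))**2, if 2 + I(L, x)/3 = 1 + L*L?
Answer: 342225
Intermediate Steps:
I(L, x) = -3 + 3*L**2 (I(L, x) = -6 + 3*(1 + L*L) = -6 + 3*(1 + L**2) = -6 + (3 + 3*L**2) = -3 + 3*L**2)
(I(-4, 1)*(3 - 2*(-5)))**2 = ((-3 + 3*(-4)**2)*(3 - 2*(-5)))**2 = ((-3 + 3*16)*(3 + 10))**2 = ((-3 + 48)*13)**2 = (45*13)**2 = 585**2 = 342225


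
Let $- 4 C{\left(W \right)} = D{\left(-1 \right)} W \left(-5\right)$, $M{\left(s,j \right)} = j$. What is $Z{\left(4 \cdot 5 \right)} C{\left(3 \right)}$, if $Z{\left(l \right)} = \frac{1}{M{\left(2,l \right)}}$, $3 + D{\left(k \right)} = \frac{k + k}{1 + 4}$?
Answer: $- \frac{51}{80} \approx -0.6375$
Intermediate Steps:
$D{\left(k \right)} = -3 + \frac{2 k}{5}$ ($D{\left(k \right)} = -3 + \frac{k + k}{1 + 4} = -3 + \frac{2 k}{5}$)
$C{\left(W \right)} = - \frac{17 W}{4}$ ($C{\left(W \right)} = - \frac{\left(-3 + \frac{2}{5} \left(-1\right)\right) W \left(-5\right)}{4} = - \frac{\left(-3 - \frac{2}{5}\right) W \left(-5\right)}{4} = - \frac{- \frac{17 W}{5} \left(-5\right)}{4} = - \frac{17 W}{4}$)
$Z{\left(l \right)} = \frac{1}{l}$
$Z{\left(4 \cdot 5 \right)} C{\left(3 \right)} = \frac{\left(- \frac{17}{4}\right) 3}{4 \cdot 5} = \frac{1}{20} \left(- \frac{51}{4}\right) = - \frac{51}{80}$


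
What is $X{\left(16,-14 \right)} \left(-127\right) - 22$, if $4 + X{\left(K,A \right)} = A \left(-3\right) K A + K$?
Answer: $1193270$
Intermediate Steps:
$X{\left(K,A \right)} = -4 + K - 3 K A^{2}$ ($X{\left(K,A \right)} = -4 + \left(A \left(-3\right) K A + K\right) = -4 + \left(- 3 A K A + K\right) = -4 - \left(- K + 3 K A^{2}\right) = -4 + K - 3 K A^{2}$)
$X{\left(16,-14 \right)} \left(-127\right) - 22 = \left(-4 + 16 - 48 \left(-14\right)^{2}\right) \left(-127\right) - 22 = \left(-4 + 16 - 48 \cdot 196\right) \left(-127\right) - 22 = \left(-4 + 16 - 9408\right) \left(-127\right) - 22 = \left(-9396\right) \left(-127\right) - 22 = 1193292 - 22 = 1193270$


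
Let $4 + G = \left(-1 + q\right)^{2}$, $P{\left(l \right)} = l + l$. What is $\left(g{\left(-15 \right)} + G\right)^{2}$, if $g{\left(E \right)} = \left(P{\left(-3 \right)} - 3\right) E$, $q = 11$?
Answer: $53361$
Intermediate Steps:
$P{\left(l \right)} = 2 l$
$G = 96$ ($G = -4 + \left(-1 + 11\right)^{2} = -4 + 10^{2} = -4 + 100 = 96$)
$g{\left(E \right)} = - 9 E$ ($g{\left(E \right)} = \left(2 \left(-3\right) - 3\right) E = \left(-6 - 3\right) E = - 9 E$)
$\left(g{\left(-15 \right)} + G\right)^{2} = \left(\left(-9\right) \left(-15\right) + 96\right)^{2} = \left(135 + 96\right)^{2} = 231^{2} = 53361$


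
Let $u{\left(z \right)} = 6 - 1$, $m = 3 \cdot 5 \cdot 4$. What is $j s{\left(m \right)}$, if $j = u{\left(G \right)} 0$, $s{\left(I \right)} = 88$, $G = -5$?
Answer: $0$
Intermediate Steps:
$m = 60$ ($m = 15 \cdot 4 = 60$)
$u{\left(z \right)} = 5$ ($u{\left(z \right)} = 6 - 1 = 5$)
$j = 0$ ($j = 5 \cdot 0 = 0$)
$j s{\left(m \right)} = 0 \cdot 88 = 0$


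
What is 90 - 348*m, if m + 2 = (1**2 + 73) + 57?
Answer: -44802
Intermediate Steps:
m = 129 (m = -2 + ((1**2 + 73) + 57) = -2 + ((1 + 73) + 57) = -2 + (74 + 57) = -2 + 131 = 129)
90 - 348*m = 90 - 348*129 = 90 - 44892 = -44802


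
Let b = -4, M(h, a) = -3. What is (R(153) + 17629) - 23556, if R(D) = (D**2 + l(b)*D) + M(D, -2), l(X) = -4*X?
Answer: 19927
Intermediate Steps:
R(D) = -3 + D**2 + 16*D (R(D) = (D**2 + (-4*(-4))*D) - 3 = (D**2 + 16*D) - 3 = -3 + D**2 + 16*D)
(R(153) + 17629) - 23556 = ((-3 + 153**2 + 16*153) + 17629) - 23556 = ((-3 + 23409 + 2448) + 17629) - 23556 = (25854 + 17629) - 23556 = 43483 - 23556 = 19927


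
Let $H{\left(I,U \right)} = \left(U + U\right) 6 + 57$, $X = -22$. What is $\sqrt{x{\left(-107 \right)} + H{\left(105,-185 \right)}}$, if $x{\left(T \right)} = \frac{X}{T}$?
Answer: $\frac{i \sqrt{24761833}}{107} \approx 46.506 i$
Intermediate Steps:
$H{\left(I,U \right)} = 57 + 12 U$ ($H{\left(I,U \right)} = 2 U 6 + 57 = 12 U + 57 = 57 + 12 U$)
$x{\left(T \right)} = - \frac{22}{T}$
$\sqrt{x{\left(-107 \right)} + H{\left(105,-185 \right)}} = \sqrt{- \frac{22}{-107} + \left(57 + 12 \left(-185\right)\right)} = \sqrt{\left(-22\right) \left(- \frac{1}{107}\right) + \left(57 - 2220\right)} = \sqrt{\frac{22}{107} - 2163} = \sqrt{- \frac{231419}{107}} = \frac{i \sqrt{24761833}}{107}$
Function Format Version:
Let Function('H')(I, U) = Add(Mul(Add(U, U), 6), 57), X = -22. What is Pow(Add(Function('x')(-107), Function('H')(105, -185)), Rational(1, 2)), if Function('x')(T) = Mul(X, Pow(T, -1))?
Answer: Mul(Rational(1, 107), I, Pow(24761833, Rational(1, 2))) ≈ Mul(46.506, I)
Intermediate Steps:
Function('H')(I, U) = Add(57, Mul(12, U)) (Function('H')(I, U) = Add(Mul(Mul(2, U), 6), 57) = Add(Mul(12, U), 57) = Add(57, Mul(12, U)))
Function('x')(T) = Mul(-22, Pow(T, -1))
Pow(Add(Function('x')(-107), Function('H')(105, -185)), Rational(1, 2)) = Pow(Add(Mul(-22, Pow(-107, -1)), Add(57, Mul(12, -185))), Rational(1, 2)) = Pow(Add(Mul(-22, Rational(-1, 107)), Add(57, -2220)), Rational(1, 2)) = Pow(Add(Rational(22, 107), -2163), Rational(1, 2)) = Pow(Rational(-231419, 107), Rational(1, 2)) = Mul(Rational(1, 107), I, Pow(24761833, Rational(1, 2)))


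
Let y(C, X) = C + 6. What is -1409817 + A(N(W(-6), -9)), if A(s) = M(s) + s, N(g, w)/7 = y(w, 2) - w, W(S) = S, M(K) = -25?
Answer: -1409800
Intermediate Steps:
y(C, X) = 6 + C
N(g, w) = 42 (N(g, w) = 7*((6 + w) - w) = 7*6 = 42)
A(s) = -25 + s
-1409817 + A(N(W(-6), -9)) = -1409817 + (-25 + 42) = -1409817 + 17 = -1409800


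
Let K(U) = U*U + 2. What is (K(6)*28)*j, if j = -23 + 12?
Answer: -11704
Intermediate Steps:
K(U) = 2 + U² (K(U) = U² + 2 = 2 + U²)
j = -11
(K(6)*28)*j = ((2 + 6²)*28)*(-11) = ((2 + 36)*28)*(-11) = (38*28)*(-11) = 1064*(-11) = -11704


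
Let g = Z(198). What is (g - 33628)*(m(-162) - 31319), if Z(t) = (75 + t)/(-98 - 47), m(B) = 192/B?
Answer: 824729323957/783 ≈ 1.0533e+9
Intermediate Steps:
Z(t) = -15/29 - t/145 (Z(t) = (75 + t)/(-145) = (75 + t)*(-1/145) = -15/29 - t/145)
g = -273/145 (g = -15/29 - 1/145*198 = -15/29 - 198/145 = -273/145 ≈ -1.8828)
(g - 33628)*(m(-162) - 31319) = (-273/145 - 33628)*(192/(-162) - 31319) = -4876333*(192*(-1/162) - 31319)/145 = -4876333*(-32/27 - 31319)/145 = -4876333/145*(-845645/27) = 824729323957/783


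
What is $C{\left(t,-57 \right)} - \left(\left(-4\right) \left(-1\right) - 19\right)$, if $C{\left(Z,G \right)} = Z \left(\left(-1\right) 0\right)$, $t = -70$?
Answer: $15$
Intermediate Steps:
$C{\left(Z,G \right)} = 0$ ($C{\left(Z,G \right)} = Z 0 = 0$)
$C{\left(t,-57 \right)} - \left(\left(-4\right) \left(-1\right) - 19\right) = 0 - \left(\left(-4\right) \left(-1\right) - 19\right) = 0 - \left(4 - 19\right) = 0 - -15 = 0 + 15 = 15$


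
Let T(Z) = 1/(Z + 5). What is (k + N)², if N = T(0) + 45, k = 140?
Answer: 857476/25 ≈ 34299.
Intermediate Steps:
T(Z) = 1/(5 + Z)
N = 226/5 (N = 1/(5 + 0) + 45 = 1/5 + 45 = ⅕ + 45 = 226/5 ≈ 45.200)
(k + N)² = (140 + 226/5)² = (926/5)² = 857476/25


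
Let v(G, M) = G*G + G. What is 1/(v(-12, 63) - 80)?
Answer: 1/52 ≈ 0.019231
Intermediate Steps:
v(G, M) = G + G² (v(G, M) = G² + G = G + G²)
1/(v(-12, 63) - 80) = 1/(-12*(1 - 12) - 80) = 1/(-12*(-11) - 80) = 1/(132 - 80) = 1/52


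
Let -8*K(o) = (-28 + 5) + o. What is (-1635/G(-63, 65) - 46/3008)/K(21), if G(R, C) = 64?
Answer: -76891/752 ≈ -102.25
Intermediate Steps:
K(o) = 23/8 - o/8 (K(o) = -((-28 + 5) + o)/8 = -(-23 + o)/8 = 23/8 - o/8)
(-1635/G(-63, 65) - 46/3008)/K(21) = (-1635/64 - 46/3008)/(23/8 - 1/8*21) = (-1635*1/64 - 46*1/3008)/(23/8 - 21/8) = (-1635/64 - 23/1504)/(1/4) = -76891/3008*4 = -76891/752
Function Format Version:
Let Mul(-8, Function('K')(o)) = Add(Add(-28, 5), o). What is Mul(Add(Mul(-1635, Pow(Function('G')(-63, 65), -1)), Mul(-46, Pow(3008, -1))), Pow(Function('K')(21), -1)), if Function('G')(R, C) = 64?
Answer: Rational(-76891, 752) ≈ -102.25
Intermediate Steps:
Function('K')(o) = Add(Rational(23, 8), Mul(Rational(-1, 8), o)) (Function('K')(o) = Mul(Rational(-1, 8), Add(Add(-28, 5), o)) = Mul(Rational(-1, 8), Add(-23, o)) = Add(Rational(23, 8), Mul(Rational(-1, 8), o)))
Mul(Add(Mul(-1635, Pow(Function('G')(-63, 65), -1)), Mul(-46, Pow(3008, -1))), Pow(Function('K')(21), -1)) = Mul(Add(Mul(-1635, Pow(64, -1)), Mul(-46, Pow(3008, -1))), Pow(Add(Rational(23, 8), Mul(Rational(-1, 8), 21)), -1)) = Mul(Add(Mul(-1635, Rational(1, 64)), Mul(-46, Rational(1, 3008))), Pow(Add(Rational(23, 8), Rational(-21, 8)), -1)) = Mul(Add(Rational(-1635, 64), Rational(-23, 1504)), Pow(Rational(1, 4), -1)) = Mul(Rational(-76891, 3008), 4) = Rational(-76891, 752)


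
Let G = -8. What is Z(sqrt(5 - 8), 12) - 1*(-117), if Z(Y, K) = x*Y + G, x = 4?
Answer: 109 + 4*I*sqrt(3) ≈ 109.0 + 6.9282*I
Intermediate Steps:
Z(Y, K) = -8 + 4*Y (Z(Y, K) = 4*Y - 8 = -8 + 4*Y)
Z(sqrt(5 - 8), 12) - 1*(-117) = (-8 + 4*sqrt(5 - 8)) - 1*(-117) = (-8 + 4*sqrt(-3)) + 117 = (-8 + 4*(I*sqrt(3))) + 117 = (-8 + 4*I*sqrt(3)) + 117 = 109 + 4*I*sqrt(3)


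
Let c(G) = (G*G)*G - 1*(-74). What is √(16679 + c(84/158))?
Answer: √652536559945/6241 ≈ 129.43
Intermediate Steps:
c(G) = 74 + G³ (c(G) = G²*G + 74 = G³ + 74 = 74 + G³)
√(16679 + c(84/158)) = √(16679 + (74 + (84/158)³)) = √(16679 + (74 + (84*(1/158))³)) = √(16679 + (74 + (42/79)³)) = √(16679 + (74 + 74088/493039)) = √(16679 + 36558974/493039) = √(8259956455/493039) = √652536559945/6241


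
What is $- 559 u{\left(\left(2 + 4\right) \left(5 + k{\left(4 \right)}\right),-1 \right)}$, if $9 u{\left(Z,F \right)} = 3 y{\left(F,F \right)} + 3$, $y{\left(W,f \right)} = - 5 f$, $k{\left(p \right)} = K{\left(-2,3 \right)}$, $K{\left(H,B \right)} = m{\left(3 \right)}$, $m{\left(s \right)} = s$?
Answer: $-1118$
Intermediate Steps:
$K{\left(H,B \right)} = 3$
$k{\left(p \right)} = 3$
$u{\left(Z,F \right)} = \frac{1}{3} - \frac{5 F}{3}$ ($u{\left(Z,F \right)} = \frac{3 \left(- 5 F\right) + 3}{9} = \frac{- 15 F + 3}{9} = \frac{3 - 15 F}{9} = \frac{1}{3} - \frac{5 F}{3}$)
$- 559 u{\left(\left(2 + 4\right) \left(5 + k{\left(4 \right)}\right),-1 \right)} = - 559 \left(\frac{1}{3} - - \frac{5}{3}\right) = - 559 \left(\frac{1}{3} + \frac{5}{3}\right) = \left(-559\right) 2 = -1118$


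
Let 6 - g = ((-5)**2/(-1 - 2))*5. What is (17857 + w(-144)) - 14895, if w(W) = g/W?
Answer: 1279441/432 ≈ 2961.7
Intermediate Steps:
g = 143/3 (g = 6 - (-5)**2/(-1 - 2)*5 = 6 - 25/(-3)*5 = 6 - (-1/3*25)*5 = 6 - (-25)*5/3 = 6 - 1*(-125/3) = 6 + 125/3 = 143/3 ≈ 47.667)
w(W) = 143/(3*W)
(17857 + w(-144)) - 14895 = (17857 + (143/3)/(-144)) - 14895 = (17857 + (143/3)*(-1/144)) - 14895 = (17857 - 143/432) - 14895 = 7714081/432 - 14895 = 1279441/432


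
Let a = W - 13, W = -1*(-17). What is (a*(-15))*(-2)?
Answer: 120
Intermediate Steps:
W = 17
a = 4 (a = 17 - 13 = 4)
(a*(-15))*(-2) = (4*(-15))*(-2) = -60*(-2) = 120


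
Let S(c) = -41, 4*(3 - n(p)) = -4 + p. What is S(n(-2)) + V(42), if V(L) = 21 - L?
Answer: -62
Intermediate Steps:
n(p) = 4 - p/4 (n(p) = 3 - (-4 + p)/4 = 3 + (1 - p/4) = 4 - p/4)
S(n(-2)) + V(42) = -41 + (21 - 1*42) = -41 + (21 - 42) = -41 - 21 = -62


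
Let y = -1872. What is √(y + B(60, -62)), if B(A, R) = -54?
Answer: 3*I*√214 ≈ 43.886*I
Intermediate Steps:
√(y + B(60, -62)) = √(-1872 - 54) = √(-1926) = 3*I*√214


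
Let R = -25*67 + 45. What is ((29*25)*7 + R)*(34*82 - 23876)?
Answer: -72648160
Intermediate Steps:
R = -1630 (R = -1675 + 45 = -1630)
((29*25)*7 + R)*(34*82 - 23876) = ((29*25)*7 - 1630)*(34*82 - 23876) = (725*7 - 1630)*(2788 - 23876) = (5075 - 1630)*(-21088) = 3445*(-21088) = -72648160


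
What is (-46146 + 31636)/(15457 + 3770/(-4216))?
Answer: -30587080/32581471 ≈ -0.93879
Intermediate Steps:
(-46146 + 31636)/(15457 + 3770/(-4216)) = -14510/(15457 + 3770*(-1/4216)) = -14510/(15457 - 1885/2108) = -14510/32581471/2108 = -14510*2108/32581471 = -30587080/32581471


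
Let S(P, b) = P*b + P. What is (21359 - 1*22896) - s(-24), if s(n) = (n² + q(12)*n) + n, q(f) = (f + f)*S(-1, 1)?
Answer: -3241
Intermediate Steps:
S(P, b) = P + P*b
q(f) = -4*f (q(f) = (f + f)*(-(1 + 1)) = (2*f)*(-1*2) = (2*f)*(-2) = -4*f)
s(n) = n² - 47*n (s(n) = (n² + (-4*12)*n) + n = (n² - 48*n) + n = n² - 47*n)
(21359 - 1*22896) - s(-24) = (21359 - 1*22896) - (-24)*(-47 - 24) = (21359 - 22896) - (-24)*(-71) = -1537 - 1*1704 = -1537 - 1704 = -3241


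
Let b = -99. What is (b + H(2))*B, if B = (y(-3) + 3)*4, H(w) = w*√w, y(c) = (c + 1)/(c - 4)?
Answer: -9108/7 + 184*√2/7 ≈ -1264.0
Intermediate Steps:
y(c) = (1 + c)/(-4 + c)
H(w) = w^(3/2)
B = 92/7 (B = ((1 - 3)/(-4 - 3) + 3)*4 = (-2/(-7) + 3)*4 = (-⅐*(-2) + 3)*4 = (2/7 + 3)*4 = (23/7)*4 = 92/7 ≈ 13.143)
(b + H(2))*B = (-99 + 2^(3/2))*(92/7) = (-99 + 2*√2)*(92/7) = -9108/7 + 184*√2/7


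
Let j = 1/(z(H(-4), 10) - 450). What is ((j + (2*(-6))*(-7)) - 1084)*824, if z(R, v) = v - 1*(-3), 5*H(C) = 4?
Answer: -360088824/437 ≈ -8.2400e+5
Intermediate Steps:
H(C) = ⅘ (H(C) = (⅕)*4 = ⅘)
z(R, v) = 3 + v (z(R, v) = v + 3 = 3 + v)
j = -1/437 (j = 1/((3 + 10) - 450) = 1/(13 - 450) = 1/(-437) = -1/437 ≈ -0.0022883)
((j + (2*(-6))*(-7)) - 1084)*824 = ((-1/437 + (2*(-6))*(-7)) - 1084)*824 = ((-1/437 - 12*(-7)) - 1084)*824 = ((-1/437 + 84) - 1084)*824 = (36707/437 - 1084)*824 = -437001/437*824 = -360088824/437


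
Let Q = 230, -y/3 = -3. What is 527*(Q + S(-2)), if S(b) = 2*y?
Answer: 130696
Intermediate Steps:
y = 9 (y = -3*(-3) = 9)
S(b) = 18 (S(b) = 2*9 = 18)
527*(Q + S(-2)) = 527*(230 + 18) = 527*248 = 130696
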